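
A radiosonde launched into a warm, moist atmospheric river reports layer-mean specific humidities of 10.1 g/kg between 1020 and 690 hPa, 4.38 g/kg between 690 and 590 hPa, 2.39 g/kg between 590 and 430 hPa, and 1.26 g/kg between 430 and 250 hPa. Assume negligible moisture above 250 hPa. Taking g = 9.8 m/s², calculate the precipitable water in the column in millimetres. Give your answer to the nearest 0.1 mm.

PW ≈ 44.7 mm

Precipitable water is the column-integrated vapour mass per unit area: PW = (1/g) Σ q̄ Δp, with q in kg/kg and Δp in Pa (1 kg/m² of water = 1 mm).
Layer 1020–690 hPa: Δp = 330 hPa = 33000 Pa, q̄ = 0.0101 kg/kg → 0.0101 × 33000 / 9.8 = 34.01 mm
Layer 690–590 hPa: Δp = 100 hPa = 10000 Pa, q̄ = 0.00438 kg/kg → 0.00438 × 10000 / 9.8 = 4.47 mm
Layer 590–430 hPa: Δp = 160 hPa = 16000 Pa, q̄ = 0.00239 kg/kg → 0.00239 × 16000 / 9.8 = 3.90 mm
Layer 430–250 hPa: Δp = 180 hPa = 18000 Pa, q̄ = 0.00126 kg/kg → 0.00126 × 18000 / 9.8 = 2.31 mm
PW = 34.01 + 4.47 + 3.90 + 2.31 = 44.69 ≈ 44.7 mm.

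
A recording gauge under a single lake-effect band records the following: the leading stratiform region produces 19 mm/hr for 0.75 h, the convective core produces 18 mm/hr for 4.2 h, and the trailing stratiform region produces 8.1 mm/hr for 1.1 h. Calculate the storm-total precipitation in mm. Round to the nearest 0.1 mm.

total ≈ 98.8 mm

Total = Σ Rᵢ Δtᵢ = 19 × 0.75 + 18 × 4.2 + 8.1 × 1.1
      = 14.25 + 75.6 + 8.91 = 98.8 mm.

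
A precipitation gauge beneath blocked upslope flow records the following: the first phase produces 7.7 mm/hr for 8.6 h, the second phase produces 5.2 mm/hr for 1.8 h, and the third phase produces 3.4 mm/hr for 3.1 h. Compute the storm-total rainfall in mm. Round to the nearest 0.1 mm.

Total = Σ Rᵢ Δtᵢ = 7.7 × 8.6 + 5.2 × 1.8 + 3.4 × 3.1
      = 66.22 + 9.36 + 10.54 = 86.1 mm.

total ≈ 86.1 mm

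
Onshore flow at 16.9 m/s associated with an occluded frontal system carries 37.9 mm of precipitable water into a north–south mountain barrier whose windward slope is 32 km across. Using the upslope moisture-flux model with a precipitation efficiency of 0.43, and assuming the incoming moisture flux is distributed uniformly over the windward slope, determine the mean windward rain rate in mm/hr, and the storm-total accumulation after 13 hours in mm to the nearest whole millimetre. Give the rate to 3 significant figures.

Incoming column moisture flux per unit ridge length: F = V × PW = 16.9 × 37.9 = 640.51 mm·m/s.
Spread over the 32 km slope with efficiency ε = 0.43: R = ε·F/W = 0.43 × 640.51 / 32000 m = 8.607e-03 mm/s.
R = 8.607e-03 × 3600 = 31.0 mm/hr.
Over 13 h: total = 31.0 × 13 = 403 mm.

R ≈ 31.0 mm/hr; total ≈ 403 mm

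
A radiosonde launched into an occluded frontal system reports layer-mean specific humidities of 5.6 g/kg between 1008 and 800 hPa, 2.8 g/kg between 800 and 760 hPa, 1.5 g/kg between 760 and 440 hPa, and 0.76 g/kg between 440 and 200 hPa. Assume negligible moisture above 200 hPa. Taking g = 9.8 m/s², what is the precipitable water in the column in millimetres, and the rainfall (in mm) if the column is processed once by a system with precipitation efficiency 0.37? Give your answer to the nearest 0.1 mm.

Precipitable water is the column-integrated vapour mass per unit area: PW = (1/g) Σ q̄ Δp, with q in kg/kg and Δp in Pa (1 kg/m² of water = 1 mm).
Layer 1008–800 hPa: Δp = 208 hPa = 20800 Pa, q̄ = 0.0056 kg/kg → 0.0056 × 20800 / 9.8 = 11.89 mm
Layer 800–760 hPa: Δp = 40 hPa = 4000 Pa, q̄ = 0.0028 kg/kg → 0.0028 × 4000 / 9.8 = 1.14 mm
Layer 760–440 hPa: Δp = 320 hPa = 32000 Pa, q̄ = 0.0015 kg/kg → 0.0015 × 32000 / 9.8 = 4.90 mm
Layer 440–200 hPa: Δp = 240 hPa = 24000 Pa, q̄ = 0.00076 kg/kg → 0.00076 × 24000 / 9.8 = 1.86 mm
PW = 11.89 + 1.14 + 4.90 + 1.86 = 19.79 ≈ 19.8 mm.
Rainfall = ε × PW = 0.37 × 19.8 = 7.3 mm.

PW ≈ 19.8 mm; rainfall ≈ 7.3 mm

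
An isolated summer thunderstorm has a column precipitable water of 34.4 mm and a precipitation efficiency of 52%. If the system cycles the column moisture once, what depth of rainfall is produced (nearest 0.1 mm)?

Rainfall = ε × PW = 0.52 × 34.4 = 17.9 mm.

rainfall ≈ 17.9 mm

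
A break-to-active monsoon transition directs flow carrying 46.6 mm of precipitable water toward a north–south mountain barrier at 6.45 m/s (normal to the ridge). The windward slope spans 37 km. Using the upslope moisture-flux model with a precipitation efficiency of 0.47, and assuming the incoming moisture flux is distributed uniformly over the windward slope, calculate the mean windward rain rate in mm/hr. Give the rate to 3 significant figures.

R ≈ 13.7 mm/hr

Incoming column moisture flux per unit ridge length: F = V × PW = 6.45 × 46.6 = 300.57 mm·m/s.
Spread over the 37 km slope with efficiency ε = 0.47: R = ε·F/W = 0.47 × 300.57 / 37000 m = 3.818e-03 mm/s.
R = 3.818e-03 × 3600 = 13.7 mm/hr.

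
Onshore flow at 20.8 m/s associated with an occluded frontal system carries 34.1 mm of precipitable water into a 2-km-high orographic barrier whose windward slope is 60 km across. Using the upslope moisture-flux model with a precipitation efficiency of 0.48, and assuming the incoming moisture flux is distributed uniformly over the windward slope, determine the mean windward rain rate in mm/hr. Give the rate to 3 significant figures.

Incoming column moisture flux per unit ridge length: F = V × PW = 20.8 × 34.1 = 709.28 mm·m/s.
Spread over the 60 km slope with efficiency ε = 0.48: R = ε·F/W = 0.48 × 709.28 / 60000 m = 5.674e-03 mm/s.
R = 5.674e-03 × 3600 = 20.4 mm/hr.

R ≈ 20.4 mm/hr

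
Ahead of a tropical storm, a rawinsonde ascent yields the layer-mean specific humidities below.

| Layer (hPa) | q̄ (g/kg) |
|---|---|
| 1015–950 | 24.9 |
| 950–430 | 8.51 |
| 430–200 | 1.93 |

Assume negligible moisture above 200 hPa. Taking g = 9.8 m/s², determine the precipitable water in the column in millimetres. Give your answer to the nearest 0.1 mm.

Precipitable water is the column-integrated vapour mass per unit area: PW = (1/g) Σ q̄ Δp, with q in kg/kg and Δp in Pa (1 kg/m² of water = 1 mm).
Layer 1015–950 hPa: Δp = 65 hPa = 6500 Pa, q̄ = 0.0249 kg/kg → 0.0249 × 6500 / 9.8 = 16.52 mm
Layer 950–430 hPa: Δp = 520 hPa = 52000 Pa, q̄ = 0.00851 kg/kg → 0.00851 × 52000 / 9.8 = 45.16 mm
Layer 430–200 hPa: Δp = 230 hPa = 23000 Pa, q̄ = 0.00193 kg/kg → 0.00193 × 23000 / 9.8 = 4.53 mm
PW = 16.52 + 45.16 + 4.53 = 66.21 ≈ 66.2 mm.

PW ≈ 66.2 mm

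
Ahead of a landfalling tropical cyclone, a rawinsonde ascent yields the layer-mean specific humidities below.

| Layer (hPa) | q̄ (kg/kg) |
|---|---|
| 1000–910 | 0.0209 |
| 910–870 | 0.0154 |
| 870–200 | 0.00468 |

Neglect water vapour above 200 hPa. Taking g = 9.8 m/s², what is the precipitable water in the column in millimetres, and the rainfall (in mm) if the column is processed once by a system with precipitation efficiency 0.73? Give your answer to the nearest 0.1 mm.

Precipitable water is the column-integrated vapour mass per unit area: PW = (1/g) Σ q̄ Δp, with q in kg/kg and Δp in Pa (1 kg/m² of water = 1 mm).
Layer 1000–910 hPa: Δp = 90 hPa = 9000 Pa, q̄ = 0.0209 kg/kg → 0.0209 × 9000 / 9.8 = 19.19 mm
Layer 910–870 hPa: Δp = 40 hPa = 4000 Pa, q̄ = 0.0154 kg/kg → 0.0154 × 4000 / 9.8 = 6.29 mm
Layer 870–200 hPa: Δp = 670 hPa = 67000 Pa, q̄ = 0.00468 kg/kg → 0.00468 × 67000 / 9.8 = 32.00 mm
PW = 19.19 + 6.29 + 32.00 = 57.48 ≈ 57.5 mm.
Rainfall = ε × PW = 0.73 × 57.5 = 42.0 mm.

PW ≈ 57.5 mm; rainfall ≈ 42.0 mm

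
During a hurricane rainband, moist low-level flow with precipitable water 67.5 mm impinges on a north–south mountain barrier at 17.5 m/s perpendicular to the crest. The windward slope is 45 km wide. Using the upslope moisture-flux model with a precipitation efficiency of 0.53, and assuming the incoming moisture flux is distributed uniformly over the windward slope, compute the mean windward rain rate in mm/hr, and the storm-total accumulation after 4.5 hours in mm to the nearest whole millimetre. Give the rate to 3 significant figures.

Incoming column moisture flux per unit ridge length: F = V × PW = 17.5 × 67.5 = 1181.25 mm·m/s.
Spread over the 45 km slope with efficiency ε = 0.53: R = ε·F/W = 0.53 × 1181.25 / 45000 m = 1.391e-02 mm/s.
R = 1.391e-02 × 3600 = 50.1 mm/hr.
Over 4.5 h: total = 50.1 × 4.5 = 225.45 ≈ 225 mm.

R ≈ 50.1 mm/hr; total ≈ 225 mm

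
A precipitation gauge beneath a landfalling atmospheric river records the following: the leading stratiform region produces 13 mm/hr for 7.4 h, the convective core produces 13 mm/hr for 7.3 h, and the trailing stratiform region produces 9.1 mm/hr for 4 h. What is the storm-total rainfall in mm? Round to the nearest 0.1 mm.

total ≈ 227.5 mm

Total = Σ Rᵢ Δtᵢ = 13 × 7.4 + 13 × 7.3 + 9.1 × 4
      = 96.2 + 94.9 + 36.4 = 227.5 mm.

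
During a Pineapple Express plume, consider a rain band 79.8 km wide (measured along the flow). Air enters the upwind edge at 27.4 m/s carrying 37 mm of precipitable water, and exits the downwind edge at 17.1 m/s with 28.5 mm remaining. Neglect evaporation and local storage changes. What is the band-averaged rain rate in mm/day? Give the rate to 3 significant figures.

Column moisture flux per unit crosswind length is F = V × PW.
Inflow: F_in = 27.4 × 37 = 1013.8 mm·m/s
Outflow: F_out = 17.1 × 28.5 = 487.35 mm·m/s
Steady-state rate R = (F_in − F_out)/L = (1013.8 − 487.35) / 79800 m = 6.597e-03 mm/s.
R = 6.597e-03 × 3600 × 24 = 570 mm/day.

R ≈ 570 mm/day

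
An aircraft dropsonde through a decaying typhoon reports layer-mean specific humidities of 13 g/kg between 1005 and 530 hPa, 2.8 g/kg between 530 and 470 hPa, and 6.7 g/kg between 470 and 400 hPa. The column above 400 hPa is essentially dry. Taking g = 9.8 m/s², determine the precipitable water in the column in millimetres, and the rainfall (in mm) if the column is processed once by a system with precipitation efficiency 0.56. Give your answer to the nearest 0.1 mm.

Precipitable water is the column-integrated vapour mass per unit area: PW = (1/g) Σ q̄ Δp, with q in kg/kg and Δp in Pa (1 kg/m² of water = 1 mm).
Layer 1005–530 hPa: Δp = 475 hPa = 47500 Pa, q̄ = 0.013 kg/kg → 0.013 × 47500 / 9.8 = 63.01 mm
Layer 530–470 hPa: Δp = 60 hPa = 6000 Pa, q̄ = 0.0028 kg/kg → 0.0028 × 6000 / 9.8 = 1.71 mm
Layer 470–400 hPa: Δp = 70 hPa = 7000 Pa, q̄ = 0.0067 kg/kg → 0.0067 × 7000 / 9.8 = 4.79 mm
PW = 63.01 + 1.71 + 4.79 = 69.51 ≈ 69.5 mm.
Rainfall = ε × PW = 0.56 × 69.5 = 38.9 mm.

PW ≈ 69.5 mm; rainfall ≈ 38.9 mm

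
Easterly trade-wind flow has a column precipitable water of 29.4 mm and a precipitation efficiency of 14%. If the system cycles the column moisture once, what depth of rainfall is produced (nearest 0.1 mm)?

Rainfall = ε × PW = 0.14 × 29.4 = 4.1 mm.

rainfall ≈ 4.1 mm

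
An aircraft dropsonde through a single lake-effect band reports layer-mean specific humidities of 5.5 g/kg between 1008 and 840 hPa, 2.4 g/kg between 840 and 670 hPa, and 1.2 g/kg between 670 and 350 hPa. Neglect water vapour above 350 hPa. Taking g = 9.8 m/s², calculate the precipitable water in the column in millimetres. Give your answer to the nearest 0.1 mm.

PW ≈ 17.5 mm

Precipitable water is the column-integrated vapour mass per unit area: PW = (1/g) Σ q̄ Δp, with q in kg/kg and Δp in Pa (1 kg/m² of water = 1 mm).
Layer 1008–840 hPa: Δp = 168 hPa = 16800 Pa, q̄ = 0.0055 kg/kg → 0.0055 × 16800 / 9.8 = 9.43 mm
Layer 840–670 hPa: Δp = 170 hPa = 17000 Pa, q̄ = 0.0024 kg/kg → 0.0024 × 17000 / 9.8 = 4.16 mm
Layer 670–350 hPa: Δp = 320 hPa = 32000 Pa, q̄ = 0.0012 kg/kg → 0.0012 × 32000 / 9.8 = 3.92 mm
PW = 9.43 + 4.16 + 3.92 = 17.51 ≈ 17.5 mm.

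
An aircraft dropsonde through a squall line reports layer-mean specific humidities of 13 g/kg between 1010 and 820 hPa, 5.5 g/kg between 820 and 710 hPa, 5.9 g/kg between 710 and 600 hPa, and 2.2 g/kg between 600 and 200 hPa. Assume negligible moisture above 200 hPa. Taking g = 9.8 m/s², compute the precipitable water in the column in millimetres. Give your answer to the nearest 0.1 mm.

PW ≈ 47.0 mm

Precipitable water is the column-integrated vapour mass per unit area: PW = (1/g) Σ q̄ Δp, with q in kg/kg and Δp in Pa (1 kg/m² of water = 1 mm).
Layer 1010–820 hPa: Δp = 190 hPa = 19000 Pa, q̄ = 0.013 kg/kg → 0.013 × 19000 / 9.8 = 25.20 mm
Layer 820–710 hPa: Δp = 110 hPa = 11000 Pa, q̄ = 0.0055 kg/kg → 0.0055 × 11000 / 9.8 = 6.17 mm
Layer 710–600 hPa: Δp = 110 hPa = 11000 Pa, q̄ = 0.0059 kg/kg → 0.0059 × 11000 / 9.8 = 6.62 mm
Layer 600–200 hPa: Δp = 400 hPa = 40000 Pa, q̄ = 0.0022 kg/kg → 0.0022 × 40000 / 9.8 = 8.98 mm
PW = 25.20 + 6.17 + 6.62 + 8.98 = 46.97 ≈ 47.0 mm.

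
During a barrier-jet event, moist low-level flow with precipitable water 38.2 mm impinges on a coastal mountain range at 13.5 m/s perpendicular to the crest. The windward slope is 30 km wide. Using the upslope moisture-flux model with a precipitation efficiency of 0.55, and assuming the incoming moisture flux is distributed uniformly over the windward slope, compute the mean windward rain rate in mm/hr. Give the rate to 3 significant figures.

R ≈ 34.0 mm/hr

Incoming column moisture flux per unit ridge length: F = V × PW = 13.5 × 38.2 = 515.7 mm·m/s.
Spread over the 30 km slope with efficiency ε = 0.55: R = ε·F/W = 0.55 × 515.7 / 30000 m = 9.455e-03 mm/s.
R = 9.455e-03 × 3600 = 34.0 mm/hr.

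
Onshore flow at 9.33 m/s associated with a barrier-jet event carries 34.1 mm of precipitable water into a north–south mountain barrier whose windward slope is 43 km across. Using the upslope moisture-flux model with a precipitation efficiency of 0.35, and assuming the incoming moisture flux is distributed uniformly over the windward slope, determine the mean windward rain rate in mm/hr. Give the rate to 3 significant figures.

R ≈ 9.32 mm/hr

Incoming column moisture flux per unit ridge length: F = V × PW = 9.33 × 34.1 = 318.153 mm·m/s.
Spread over the 43 km slope with efficiency ε = 0.35: R = ε·F/W = 0.35 × 318.153 / 43000 m = 2.590e-03 mm/s.
R = 2.590e-03 × 3600 = 9.32 mm/hr.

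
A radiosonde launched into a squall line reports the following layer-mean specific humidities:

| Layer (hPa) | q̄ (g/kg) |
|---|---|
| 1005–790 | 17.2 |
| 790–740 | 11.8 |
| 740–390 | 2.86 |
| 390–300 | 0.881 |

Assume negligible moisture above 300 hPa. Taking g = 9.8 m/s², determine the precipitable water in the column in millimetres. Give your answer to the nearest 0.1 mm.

PW ≈ 54.8 mm

Precipitable water is the column-integrated vapour mass per unit area: PW = (1/g) Σ q̄ Δp, with q in kg/kg and Δp in Pa (1 kg/m² of water = 1 mm).
Layer 1005–790 hPa: Δp = 215 hPa = 21500 Pa, q̄ = 0.0172 kg/kg → 0.0172 × 21500 / 9.8 = 37.73 mm
Layer 790–740 hPa: Δp = 50 hPa = 5000 Pa, q̄ = 0.0118 kg/kg → 0.0118 × 5000 / 9.8 = 6.02 mm
Layer 740–390 hPa: Δp = 350 hPa = 35000 Pa, q̄ = 0.00286 kg/kg → 0.00286 × 35000 / 9.8 = 10.21 mm
Layer 390–300 hPa: Δp = 90 hPa = 9000 Pa, q̄ = 0.000881 kg/kg → 0.000881 × 9000 / 9.8 = 0.81 mm
PW = 37.73 + 6.02 + 10.21 + 0.81 = 54.77 ≈ 54.8 mm.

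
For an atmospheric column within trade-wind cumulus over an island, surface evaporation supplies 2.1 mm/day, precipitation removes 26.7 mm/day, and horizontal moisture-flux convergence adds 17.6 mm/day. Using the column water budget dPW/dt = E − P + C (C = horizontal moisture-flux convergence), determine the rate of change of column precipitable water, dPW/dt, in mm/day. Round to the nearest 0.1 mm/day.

dPW/dt = E − P + C = 2.1 − 26.7 + (17.6) = -7.0 mm/day.

dPW/dt ≈ -7.0 mm/day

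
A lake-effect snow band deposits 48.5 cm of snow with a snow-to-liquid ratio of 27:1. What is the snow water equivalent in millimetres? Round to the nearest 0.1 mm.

SWE = snow depth / ratio = 48.5 cm / 27 = 1.796 cm = 18.0 mm.

SWE ≈ 18.0 mm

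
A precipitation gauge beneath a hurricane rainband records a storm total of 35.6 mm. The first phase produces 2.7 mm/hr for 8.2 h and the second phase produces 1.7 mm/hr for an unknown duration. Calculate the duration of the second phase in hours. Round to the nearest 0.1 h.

duration ≈ 7.9 h

Known phases: 2.7 × 8.2 = 22.14 mm.
Remaining depth = 35.6 − 22.14 = 13.46 mm.
Duration = 13.46 / 1.7 = 7.9 h.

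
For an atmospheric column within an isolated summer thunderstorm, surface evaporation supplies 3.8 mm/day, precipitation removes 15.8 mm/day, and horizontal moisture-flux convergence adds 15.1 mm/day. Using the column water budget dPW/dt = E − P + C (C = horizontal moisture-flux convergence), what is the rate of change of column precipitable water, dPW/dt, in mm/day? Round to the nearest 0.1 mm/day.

dPW/dt ≈ 3.1 mm/day

dPW/dt = E − P + C = 3.8 − 15.8 + (15.1) = 3.1 mm/day.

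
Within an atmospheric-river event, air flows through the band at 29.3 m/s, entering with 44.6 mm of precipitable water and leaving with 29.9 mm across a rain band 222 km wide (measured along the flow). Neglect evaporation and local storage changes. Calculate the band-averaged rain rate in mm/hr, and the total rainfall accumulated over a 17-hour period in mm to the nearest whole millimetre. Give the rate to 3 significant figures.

R ≈ 6.98 mm/hr; total ≈ 119 mm

Column moisture flux per unit crosswind length is F = V × PW.
Inflow: F_in = 29.3 × 44.6 = 1306.78 mm·m/s
Outflow: F_out = 29.3 × 29.9 = 876.07 mm·m/s
Steady-state rate R = (F_in − F_out)/L = (1306.78 − 876.07) / 222000 m = 1.940e-03 mm/s.
R = 1.940e-03 × 3600 = 6.98 mm/hr.
Over 17 h: total = 6.98 × 17 = 118.66 ≈ 119 mm.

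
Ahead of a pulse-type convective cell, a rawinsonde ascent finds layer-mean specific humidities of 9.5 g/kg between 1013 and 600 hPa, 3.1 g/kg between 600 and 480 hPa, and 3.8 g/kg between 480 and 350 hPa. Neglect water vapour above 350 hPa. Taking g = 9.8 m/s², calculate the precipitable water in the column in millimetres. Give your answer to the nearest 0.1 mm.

Precipitable water is the column-integrated vapour mass per unit area: PW = (1/g) Σ q̄ Δp, with q in kg/kg and Δp in Pa (1 kg/m² of water = 1 mm).
Layer 1013–600 hPa: Δp = 413 hPa = 41300 Pa, q̄ = 0.0095 kg/kg → 0.0095 × 41300 / 9.8 = 40.04 mm
Layer 600–480 hPa: Δp = 120 hPa = 12000 Pa, q̄ = 0.0031 kg/kg → 0.0031 × 12000 / 9.8 = 3.80 mm
Layer 480–350 hPa: Δp = 130 hPa = 13000 Pa, q̄ = 0.0038 kg/kg → 0.0038 × 13000 / 9.8 = 5.04 mm
PW = 40.04 + 3.80 + 5.04 = 48.88 ≈ 48.9 mm.

PW ≈ 48.9 mm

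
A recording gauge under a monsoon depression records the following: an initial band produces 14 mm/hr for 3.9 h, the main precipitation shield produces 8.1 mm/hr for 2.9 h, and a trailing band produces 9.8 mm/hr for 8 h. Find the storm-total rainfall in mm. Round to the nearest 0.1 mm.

Total = Σ Rᵢ Δtᵢ = 14 × 3.9 + 8.1 × 2.9 + 9.8 × 8
      = 54.6 + 23.49 + 78.4 = 156.5 mm.

total ≈ 156.5 mm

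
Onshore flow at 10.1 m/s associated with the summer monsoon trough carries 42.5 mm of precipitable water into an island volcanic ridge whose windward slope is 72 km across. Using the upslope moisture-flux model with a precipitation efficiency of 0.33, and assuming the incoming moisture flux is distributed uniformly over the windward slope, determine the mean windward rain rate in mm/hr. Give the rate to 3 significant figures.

Incoming column moisture flux per unit ridge length: F = V × PW = 10.1 × 42.5 = 429.25 mm·m/s.
Spread over the 72 km slope with efficiency ε = 0.33: R = ε·F/W = 0.33 × 429.25 / 72000 m = 1.967e-03 mm/s.
R = 1.967e-03 × 3600 = 7.08 mm/hr.

R ≈ 7.08 mm/hr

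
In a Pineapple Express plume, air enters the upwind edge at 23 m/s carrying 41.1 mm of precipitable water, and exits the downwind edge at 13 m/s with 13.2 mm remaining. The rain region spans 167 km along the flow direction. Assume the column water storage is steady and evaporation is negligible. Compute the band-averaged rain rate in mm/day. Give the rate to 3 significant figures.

R ≈ 400 mm/day

Column moisture flux per unit crosswind length is F = V × PW.
Inflow: F_in = 23 × 41.1 = 945.3 mm·m/s
Outflow: F_out = 13 × 13.2 = 171.6 mm·m/s
Steady-state rate R = (F_in − F_out)/L = (945.3 − 171.6) / 167000 m = 4.633e-03 mm/s.
R = 4.633e-03 × 3600 × 24 = 400 mm/day.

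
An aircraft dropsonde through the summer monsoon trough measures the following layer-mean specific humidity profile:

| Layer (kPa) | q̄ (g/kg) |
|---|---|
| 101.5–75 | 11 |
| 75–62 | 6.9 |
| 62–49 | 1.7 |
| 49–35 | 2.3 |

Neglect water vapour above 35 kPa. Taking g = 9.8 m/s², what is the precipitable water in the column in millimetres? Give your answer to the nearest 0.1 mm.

Precipitable water is the column-integrated vapour mass per unit area: PW = (1/g) Σ q̄ Δp, with q in kg/kg and Δp in Pa (1 kg/m² of water = 1 mm).
Layer 101.5–75 kPa: Δp = 265 hPa = 26500 Pa, q̄ = 0.011 kg/kg → 0.011 × 26500 / 9.8 = 29.74 mm
Layer 75–62 kPa: Δp = 130 hPa = 13000 Pa, q̄ = 0.0069 kg/kg → 0.0069 × 13000 / 9.8 = 9.15 mm
Layer 62–49 kPa: Δp = 130 hPa = 13000 Pa, q̄ = 0.0017 kg/kg → 0.0017 × 13000 / 9.8 = 2.26 mm
Layer 49–35 kPa: Δp = 140 hPa = 14000 Pa, q̄ = 0.0023 kg/kg → 0.0023 × 14000 / 9.8 = 3.29 mm
PW = 29.74 + 9.15 + 2.26 + 3.29 = 44.44 ≈ 44.4 mm.

PW ≈ 44.4 mm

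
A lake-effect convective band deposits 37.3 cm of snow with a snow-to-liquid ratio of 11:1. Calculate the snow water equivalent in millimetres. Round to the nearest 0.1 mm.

SWE ≈ 33.9 mm

SWE = snow depth / ratio = 37.3 cm / 11 = 3.391 cm = 33.9 mm.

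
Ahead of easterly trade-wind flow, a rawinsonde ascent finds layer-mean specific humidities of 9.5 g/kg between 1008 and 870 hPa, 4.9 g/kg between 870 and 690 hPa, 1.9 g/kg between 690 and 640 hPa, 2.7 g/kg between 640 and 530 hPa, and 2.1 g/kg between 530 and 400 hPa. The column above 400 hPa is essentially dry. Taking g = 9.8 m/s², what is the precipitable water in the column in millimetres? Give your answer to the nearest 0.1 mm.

Precipitable water is the column-integrated vapour mass per unit area: PW = (1/g) Σ q̄ Δp, with q in kg/kg and Δp in Pa (1 kg/m² of water = 1 mm).
Layer 1008–870 hPa: Δp = 138 hPa = 13800 Pa, q̄ = 0.0095 kg/kg → 0.0095 × 13800 / 9.8 = 13.38 mm
Layer 870–690 hPa: Δp = 180 hPa = 18000 Pa, q̄ = 0.0049 kg/kg → 0.0049 × 18000 / 9.8 = 9.00 mm
Layer 690–640 hPa: Δp = 50 hPa = 5000 Pa, q̄ = 0.0019 kg/kg → 0.0019 × 5000 / 9.8 = 0.97 mm
Layer 640–530 hPa: Δp = 110 hPa = 11000 Pa, q̄ = 0.0027 kg/kg → 0.0027 × 11000 / 9.8 = 3.03 mm
Layer 530–400 hPa: Δp = 130 hPa = 13000 Pa, q̄ = 0.0021 kg/kg → 0.0021 × 13000 / 9.8 = 2.79 mm
PW = 13.38 + 9.00 + 0.97 + 3.03 + 2.79 = 29.17 ≈ 29.2 mm.

PW ≈ 29.2 mm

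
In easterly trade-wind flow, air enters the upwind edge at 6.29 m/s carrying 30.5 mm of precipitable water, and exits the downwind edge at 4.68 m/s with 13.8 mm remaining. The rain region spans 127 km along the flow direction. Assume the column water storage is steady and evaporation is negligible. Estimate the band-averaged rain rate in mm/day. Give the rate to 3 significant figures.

R ≈ 86.6 mm/day

Column moisture flux per unit crosswind length is F = V × PW.
Inflow: F_in = 6.29 × 30.5 = 191.845 mm·m/s
Outflow: F_out = 4.68 × 13.8 = 64.584 mm·m/s
Steady-state rate R = (F_in − F_out)/L = (191.845 − 64.584) / 127000 m = 1.002e-03 mm/s.
R = 1.002e-03 × 3600 × 24 = 86.6 mm/day.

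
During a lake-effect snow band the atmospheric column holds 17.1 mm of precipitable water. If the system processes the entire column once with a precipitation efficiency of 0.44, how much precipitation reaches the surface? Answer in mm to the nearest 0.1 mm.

Precipitation = ε × PW = 0.44 × 17.1 = 7.5 mm.

precipitation ≈ 7.5 mm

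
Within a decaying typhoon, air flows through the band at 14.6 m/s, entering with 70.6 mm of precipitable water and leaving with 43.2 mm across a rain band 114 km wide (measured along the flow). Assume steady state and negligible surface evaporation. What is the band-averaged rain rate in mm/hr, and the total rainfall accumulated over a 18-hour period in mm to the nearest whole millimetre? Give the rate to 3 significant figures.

Column moisture flux per unit crosswind length is F = V × PW.
Inflow: F_in = 14.6 × 70.6 = 1030.76 mm·m/s
Outflow: F_out = 14.6 × 43.2 = 630.72 mm·m/s
Steady-state rate R = (F_in − F_out)/L = (1030.76 − 630.72) / 114000 m = 3.509e-03 mm/s.
R = 3.509e-03 × 3600 = 12.6 mm/hr.
Over 18 h: total = 12.6 × 18 = 226.8 ≈ 227 mm.

R ≈ 12.6 mm/hr; total ≈ 227 mm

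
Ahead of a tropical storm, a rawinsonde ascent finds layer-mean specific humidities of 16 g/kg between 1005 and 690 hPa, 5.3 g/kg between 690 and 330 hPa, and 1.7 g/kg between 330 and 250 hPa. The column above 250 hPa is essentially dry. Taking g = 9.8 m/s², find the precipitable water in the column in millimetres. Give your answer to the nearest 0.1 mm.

Precipitable water is the column-integrated vapour mass per unit area: PW = (1/g) Σ q̄ Δp, with q in kg/kg and Δp in Pa (1 kg/m² of water = 1 mm).
Layer 1005–690 hPa: Δp = 315 hPa = 31500 Pa, q̄ = 0.016 kg/kg → 0.016 × 31500 / 9.8 = 51.43 mm
Layer 690–330 hPa: Δp = 360 hPa = 36000 Pa, q̄ = 0.0053 kg/kg → 0.0053 × 36000 / 9.8 = 19.47 mm
Layer 330–250 hPa: Δp = 80 hPa = 8000 Pa, q̄ = 0.0017 kg/kg → 0.0017 × 8000 / 9.8 = 1.39 mm
PW = 51.43 + 19.47 + 1.39 = 72.29 ≈ 72.3 mm.

PW ≈ 72.3 mm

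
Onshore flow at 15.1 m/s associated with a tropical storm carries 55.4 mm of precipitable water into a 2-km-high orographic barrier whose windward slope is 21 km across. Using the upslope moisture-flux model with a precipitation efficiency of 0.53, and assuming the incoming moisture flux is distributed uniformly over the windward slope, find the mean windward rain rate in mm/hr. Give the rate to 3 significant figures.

R ≈ 76.0 mm/hr

Incoming column moisture flux per unit ridge length: F = V × PW = 15.1 × 55.4 = 836.54 mm·m/s.
Spread over the 21 km slope with efficiency ε = 0.53: R = ε·F/W = 0.53 × 836.54 / 21000 m = 2.111e-02 mm/s.
R = 2.111e-02 × 3600 = 76.0 mm/hr.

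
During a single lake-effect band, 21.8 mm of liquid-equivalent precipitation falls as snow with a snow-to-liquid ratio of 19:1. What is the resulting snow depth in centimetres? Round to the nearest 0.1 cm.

Snow depth = liquid × ratio = 21.8 mm × 19 = 414.2 mm = 41.4 cm.

snow depth ≈ 41.4 cm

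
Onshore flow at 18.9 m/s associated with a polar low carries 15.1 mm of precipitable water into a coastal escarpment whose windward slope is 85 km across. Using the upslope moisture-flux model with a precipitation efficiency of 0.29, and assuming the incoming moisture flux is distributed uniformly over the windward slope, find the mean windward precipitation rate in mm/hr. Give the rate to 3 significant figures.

R ≈ 3.51 mm/hr

Incoming column moisture flux per unit ridge length: F = V × PW = 18.9 × 15.1 = 285.39 mm·m/s.
Spread over the 85 km slope with efficiency ε = 0.29: R = ε·F/W = 0.29 × 285.39 / 85000 m = 9.737e-04 mm/s.
R = 9.737e-04 × 3600 = 3.51 mm/hr.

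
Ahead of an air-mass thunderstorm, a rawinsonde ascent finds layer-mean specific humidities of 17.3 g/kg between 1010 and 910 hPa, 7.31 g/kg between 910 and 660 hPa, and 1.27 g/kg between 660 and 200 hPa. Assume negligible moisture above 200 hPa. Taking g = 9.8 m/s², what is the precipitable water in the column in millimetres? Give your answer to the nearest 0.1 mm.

Precipitable water is the column-integrated vapour mass per unit area: PW = (1/g) Σ q̄ Δp, with q in kg/kg and Δp in Pa (1 kg/m² of water = 1 mm).
Layer 1010–910 hPa: Δp = 100 hPa = 10000 Pa, q̄ = 0.0173 kg/kg → 0.0173 × 10000 / 9.8 = 17.65 mm
Layer 910–660 hPa: Δp = 250 hPa = 25000 Pa, q̄ = 0.00731 kg/kg → 0.00731 × 25000 / 9.8 = 18.65 mm
Layer 660–200 hPa: Δp = 460 hPa = 46000 Pa, q̄ = 0.00127 kg/kg → 0.00127 × 46000 / 9.8 = 5.96 mm
PW = 17.65 + 18.65 + 5.96 = 42.26 ≈ 42.3 mm.

PW ≈ 42.3 mm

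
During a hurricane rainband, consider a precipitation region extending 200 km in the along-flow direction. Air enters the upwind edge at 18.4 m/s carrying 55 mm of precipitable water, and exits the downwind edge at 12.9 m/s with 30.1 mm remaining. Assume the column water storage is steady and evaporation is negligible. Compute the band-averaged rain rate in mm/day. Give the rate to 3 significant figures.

R ≈ 269 mm/day

Column moisture flux per unit crosswind length is F = V × PW.
Inflow: F_in = 18.4 × 55 = 1012 mm·m/s
Outflow: F_out = 12.9 × 30.1 = 388.29 mm·m/s
Steady-state rate R = (F_in − F_out)/L = (1012 − 388.29) / 200000 m = 3.119e-03 mm/s.
R = 3.119e-03 × 3600 × 24 = 269 mm/day.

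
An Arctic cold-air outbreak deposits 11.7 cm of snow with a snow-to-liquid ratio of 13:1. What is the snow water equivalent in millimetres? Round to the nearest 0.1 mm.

SWE = snow depth / ratio = 11.7 cm / 13 = 0.900 cm = 9.0 mm.

SWE ≈ 9.0 mm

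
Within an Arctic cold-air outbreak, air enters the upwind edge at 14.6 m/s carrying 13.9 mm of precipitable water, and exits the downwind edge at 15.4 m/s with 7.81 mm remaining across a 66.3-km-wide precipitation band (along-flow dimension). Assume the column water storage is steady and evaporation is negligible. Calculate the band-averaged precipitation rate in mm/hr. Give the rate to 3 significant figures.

Column moisture flux per unit crosswind length is F = V × PW.
Inflow: F_in = 14.6 × 13.9 = 202.94 mm·m/s
Outflow: F_out = 15.4 × 7.81 = 120.274 mm·m/s
Steady-state rate R = (F_in − F_out)/L = (202.94 − 120.274) / 66300 m = 1.247e-03 mm/s.
R = 1.247e-03 × 3600 = 4.49 mm/hr.

R ≈ 4.49 mm/hr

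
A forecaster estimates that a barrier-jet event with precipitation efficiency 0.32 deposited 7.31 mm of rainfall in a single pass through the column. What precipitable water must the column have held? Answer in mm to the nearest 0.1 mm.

PW = rainfall / ε = 7.31 / 0.32 = 22.8 mm.

PW ≈ 22.8 mm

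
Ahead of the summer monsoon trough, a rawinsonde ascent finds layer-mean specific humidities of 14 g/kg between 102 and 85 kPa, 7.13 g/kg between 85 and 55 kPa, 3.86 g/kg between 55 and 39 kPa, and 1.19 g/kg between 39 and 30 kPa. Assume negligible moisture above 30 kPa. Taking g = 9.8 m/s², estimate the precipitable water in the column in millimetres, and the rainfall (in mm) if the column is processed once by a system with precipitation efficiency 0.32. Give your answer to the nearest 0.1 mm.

Precipitable water is the column-integrated vapour mass per unit area: PW = (1/g) Σ q̄ Δp, with q in kg/kg and Δp in Pa (1 kg/m² of water = 1 mm).
Layer 102–85 kPa: Δp = 170 hPa = 17000 Pa, q̄ = 0.014 kg/kg → 0.014 × 17000 / 9.8 = 24.29 mm
Layer 85–55 kPa: Δp = 300 hPa = 30000 Pa, q̄ = 0.00713 kg/kg → 0.00713 × 30000 / 9.8 = 21.83 mm
Layer 55–39 kPa: Δp = 160 hPa = 16000 Pa, q̄ = 0.00386 kg/kg → 0.00386 × 16000 / 9.8 = 6.30 mm
Layer 39–30 kPa: Δp = 90 hPa = 9000 Pa, q̄ = 0.00119 kg/kg → 0.00119 × 9000 / 9.8 = 1.09 mm
PW = 24.29 + 21.83 + 6.30 + 1.09 = 53.51 ≈ 53.5 mm.
Rainfall = ε × PW = 0.32 × 53.5 = 17.1 mm.

PW ≈ 53.5 mm; rainfall ≈ 17.1 mm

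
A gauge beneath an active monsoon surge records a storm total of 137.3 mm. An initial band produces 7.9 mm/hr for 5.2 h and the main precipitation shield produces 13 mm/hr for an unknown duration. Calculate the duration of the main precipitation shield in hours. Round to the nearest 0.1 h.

duration ≈ 7.4 h

Known phases: 7.9 × 5.2 = 41.08 mm.
Remaining depth = 137.3 − 41.08 = 96.22 mm.
Duration = 96.22 / 13 = 7.4 h.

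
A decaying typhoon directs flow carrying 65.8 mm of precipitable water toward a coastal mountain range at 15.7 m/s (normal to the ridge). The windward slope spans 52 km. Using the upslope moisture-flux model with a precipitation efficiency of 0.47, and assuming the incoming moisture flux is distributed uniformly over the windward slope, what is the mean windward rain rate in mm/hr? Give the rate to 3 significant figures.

Incoming column moisture flux per unit ridge length: F = V × PW = 15.7 × 65.8 = 1033.06 mm·m/s.
Spread over the 52 km slope with efficiency ε = 0.47: R = ε·F/W = 0.47 × 1033.06 / 52000 m = 9.337e-03 mm/s.
R = 9.337e-03 × 3600 = 33.6 mm/hr.

R ≈ 33.6 mm/hr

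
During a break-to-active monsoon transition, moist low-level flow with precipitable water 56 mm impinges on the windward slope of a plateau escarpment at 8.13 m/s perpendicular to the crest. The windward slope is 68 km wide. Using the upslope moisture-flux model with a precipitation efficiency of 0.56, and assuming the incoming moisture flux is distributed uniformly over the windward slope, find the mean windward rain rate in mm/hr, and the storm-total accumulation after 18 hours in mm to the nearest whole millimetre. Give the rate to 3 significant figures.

R ≈ 13.5 mm/hr; total ≈ 243 mm

Incoming column moisture flux per unit ridge length: F = V × PW = 8.13 × 56 = 455.28 mm·m/s.
Spread over the 68 km slope with efficiency ε = 0.56: R = ε·F/W = 0.56 × 455.28 / 68000 m = 3.749e-03 mm/s.
R = 3.749e-03 × 3600 = 13.5 mm/hr.
Over 18 h: total = 13.5 × 18 = 243 mm.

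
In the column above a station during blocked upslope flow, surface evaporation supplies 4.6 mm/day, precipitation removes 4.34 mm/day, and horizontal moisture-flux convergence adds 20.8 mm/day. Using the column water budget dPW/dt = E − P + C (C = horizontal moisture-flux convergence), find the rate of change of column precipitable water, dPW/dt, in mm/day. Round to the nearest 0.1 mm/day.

dPW/dt = E − P + C = 4.6 − 4.34 + (20.8) = 21.1 mm/day.

dPW/dt ≈ 21.1 mm/day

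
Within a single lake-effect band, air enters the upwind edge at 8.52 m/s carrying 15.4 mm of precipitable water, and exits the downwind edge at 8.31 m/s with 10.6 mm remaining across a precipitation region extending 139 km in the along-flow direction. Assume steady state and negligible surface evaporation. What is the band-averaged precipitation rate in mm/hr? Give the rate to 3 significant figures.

R ≈ 1.12 mm/hr

Column moisture flux per unit crosswind length is F = V × PW.
Inflow: F_in = 8.52 × 15.4 = 131.208 mm·m/s
Outflow: F_out = 8.31 × 10.6 = 88.086 mm·m/s
Steady-state rate R = (F_in − F_out)/L = (131.208 − 88.086) / 139000 m = 3.102e-04 mm/s.
R = 3.102e-04 × 3600 = 1.12 mm/hr.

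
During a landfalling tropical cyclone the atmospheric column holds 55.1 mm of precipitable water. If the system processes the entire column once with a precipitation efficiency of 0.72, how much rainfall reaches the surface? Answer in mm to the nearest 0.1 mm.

Rainfall = ε × PW = 0.72 × 55.1 = 39.7 mm.

rainfall ≈ 39.7 mm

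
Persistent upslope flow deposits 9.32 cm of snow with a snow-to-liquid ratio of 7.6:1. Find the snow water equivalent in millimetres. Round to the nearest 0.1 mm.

SWE = snow depth / ratio = 9.32 cm / 7.6 = 1.226 cm = 12.3 mm.

SWE ≈ 12.3 mm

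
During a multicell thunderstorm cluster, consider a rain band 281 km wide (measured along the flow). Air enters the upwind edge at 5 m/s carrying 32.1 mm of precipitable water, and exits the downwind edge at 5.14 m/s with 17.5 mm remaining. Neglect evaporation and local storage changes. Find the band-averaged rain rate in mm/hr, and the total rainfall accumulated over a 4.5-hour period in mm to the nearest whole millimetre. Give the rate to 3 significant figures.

R ≈ 0.904 mm/hr; total ≈ 4 mm

Column moisture flux per unit crosswind length is F = V × PW.
Inflow: F_in = 5 × 32.1 = 160.5 mm·m/s
Outflow: F_out = 5.14 × 17.5 = 89.95 mm·m/s
Steady-state rate R = (F_in − F_out)/L = (160.5 − 89.95) / 281000 m = 2.511e-04 mm/s.
R = 2.511e-04 × 3600 = 0.904 mm/hr.
Over 4.5 h: total = 0.904 × 4.5 = 4.068 ≈ 4 mm.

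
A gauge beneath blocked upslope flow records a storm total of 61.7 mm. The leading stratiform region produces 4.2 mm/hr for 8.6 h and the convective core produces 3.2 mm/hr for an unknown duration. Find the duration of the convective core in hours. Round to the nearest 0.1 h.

Known phases: 4.2 × 8.6 = 36.12 mm.
Remaining depth = 61.7 − 36.12 = 25.58 mm.
Duration = 25.58 / 3.2 = 8.0 h.

duration ≈ 8.0 h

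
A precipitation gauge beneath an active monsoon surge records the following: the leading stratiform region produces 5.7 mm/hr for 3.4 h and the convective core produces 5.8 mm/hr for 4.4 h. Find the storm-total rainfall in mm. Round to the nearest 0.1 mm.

total ≈ 44.9 mm

Total = Σ Rᵢ Δtᵢ = 5.7 × 3.4 + 5.8 × 4.4
      = 19.38 + 25.52 = 44.9 mm.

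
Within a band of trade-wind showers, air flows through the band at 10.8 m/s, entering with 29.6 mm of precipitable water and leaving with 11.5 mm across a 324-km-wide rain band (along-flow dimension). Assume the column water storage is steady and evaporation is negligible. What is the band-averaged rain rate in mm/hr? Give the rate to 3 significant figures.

Column moisture flux per unit crosswind length is F = V × PW.
Inflow: F_in = 10.8 × 29.6 = 319.68 mm·m/s
Outflow: F_out = 10.8 × 11.5 = 124.2 mm·m/s
Steady-state rate R = (F_in − F_out)/L = (319.68 − 124.2) / 324000 m = 6.033e-04 mm/s.
R = 6.033e-04 × 3600 = 2.17 mm/hr.

R ≈ 2.17 mm/hr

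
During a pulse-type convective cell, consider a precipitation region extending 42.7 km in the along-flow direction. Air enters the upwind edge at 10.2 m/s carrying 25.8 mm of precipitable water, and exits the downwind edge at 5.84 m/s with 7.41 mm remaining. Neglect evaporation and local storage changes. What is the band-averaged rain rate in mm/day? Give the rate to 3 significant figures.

Column moisture flux per unit crosswind length is F = V × PW.
Inflow: F_in = 10.2 × 25.8 = 263.16 mm·m/s
Outflow: F_out = 5.84 × 7.41 = 43.2744 mm·m/s
Steady-state rate R = (F_in − F_out)/L = (263.16 − 43.2744) / 42700 m = 5.150e-03 mm/s.
R = 5.150e-03 × 3600 × 24 = 445 mm/day.

R ≈ 445 mm/day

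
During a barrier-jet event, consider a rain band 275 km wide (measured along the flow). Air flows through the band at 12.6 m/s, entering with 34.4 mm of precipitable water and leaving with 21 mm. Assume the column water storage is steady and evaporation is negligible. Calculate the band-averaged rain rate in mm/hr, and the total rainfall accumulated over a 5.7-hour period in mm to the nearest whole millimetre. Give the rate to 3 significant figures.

R ≈ 2.21 mm/hr; total ≈ 13 mm

Column moisture flux per unit crosswind length is F = V × PW.
Inflow: F_in = 12.6 × 34.4 = 433.44 mm·m/s
Outflow: F_out = 12.6 × 21 = 264.6 mm·m/s
Steady-state rate R = (F_in − F_out)/L = (433.44 − 264.6) / 275000 m = 6.140e-04 mm/s.
R = 6.140e-04 × 3600 = 2.21 mm/hr.
Over 5.7 h: total = 2.21 × 5.7 = 12.597 ≈ 13 mm.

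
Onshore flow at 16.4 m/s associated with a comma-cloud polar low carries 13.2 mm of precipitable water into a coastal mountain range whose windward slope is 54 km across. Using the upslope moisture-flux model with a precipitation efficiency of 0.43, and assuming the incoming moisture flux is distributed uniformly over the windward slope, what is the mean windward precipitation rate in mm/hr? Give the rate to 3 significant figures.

Incoming column moisture flux per unit ridge length: F = V × PW = 16.4 × 13.2 = 216.48 mm·m/s.
Spread over the 54 km slope with efficiency ε = 0.43: R = ε·F/W = 0.43 × 216.48 / 54000 m = 1.724e-03 mm/s.
R = 1.724e-03 × 3600 = 6.21 mm/hr.

R ≈ 6.21 mm/hr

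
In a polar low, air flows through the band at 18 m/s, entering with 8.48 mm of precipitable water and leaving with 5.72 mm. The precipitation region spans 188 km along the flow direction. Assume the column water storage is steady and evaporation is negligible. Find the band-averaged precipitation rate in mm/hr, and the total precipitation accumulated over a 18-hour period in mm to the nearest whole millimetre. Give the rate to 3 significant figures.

Column moisture flux per unit crosswind length is F = V × PW.
Inflow: F_in = 18 × 8.48 = 152.64 mm·m/s
Outflow: F_out = 18 × 5.72 = 102.96 mm·m/s
Steady-state rate R = (F_in − F_out)/L = (152.64 − 102.96) / 188000 m = 2.643e-04 mm/s.
R = 2.643e-04 × 3600 = 0.951 mm/hr.
Over 18 h: total = 0.951 × 18 = 17.118 ≈ 17 mm.

R ≈ 0.951 mm/hr; total ≈ 17 mm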